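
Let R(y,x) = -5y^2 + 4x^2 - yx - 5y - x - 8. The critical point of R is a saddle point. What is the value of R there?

-548/81

∂R/∂y = -10y - x - 5 = 0 and ∂R/∂x = -y + 8x - 1 = 0, so (y, x) = (-41/81, 5/81).
The Hessian has R_{yy} = -10, R_{xx} = 8, R_{yx} = -1, giving D = -81 < 0, so the point is a saddle point.
R(-41/81, 5/81) = -548/81.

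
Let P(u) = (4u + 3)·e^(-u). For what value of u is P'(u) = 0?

P'(u) = 4·e^(-u) + (4u + 3)·(-1)·e^(-u) = (-4u + 1)·e^(-u). Since e^(-u) > 0, the only critical point is u = 1/4.
P''(1/4) has the same sign as -4 < 0, so this is a local maximum.
P(1/4) = (4)·e^(-1/4) ≈ 3.1152.

1/4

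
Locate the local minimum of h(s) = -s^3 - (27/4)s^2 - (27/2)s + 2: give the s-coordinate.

-3

Critical points: h'(s) = -3s^2 - (27/2)s - 27/2 vanishes at s = -3, -3/2.
Second-derivative test with h''(s) = -6s - 27/2: h''(-3) = 9/2 > 0 ⇒ local minimum; h''(-3/2) = -9/2 < 0 ⇒ local maximum.
The local minimum is h(-3) = 35/4.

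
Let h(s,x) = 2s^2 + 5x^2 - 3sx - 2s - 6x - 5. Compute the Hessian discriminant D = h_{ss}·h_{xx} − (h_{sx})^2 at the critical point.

∂h/∂s = 4s - 3x - 2 = 0 and ∂h/∂x = -3s + 10x - 6 = 0, so (s, x) = (38/31, 30/31).
The Hessian has h_{ss} = 4, h_{xx} = 10, h_{sx} = -3, giving D = 31 > 0 with h_{ss} > 0, so the point is a local minimum.
D = (4)·(10) − (-3)^2 = 31.

31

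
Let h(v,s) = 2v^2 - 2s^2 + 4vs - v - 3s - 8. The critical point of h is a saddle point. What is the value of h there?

-63/8

∂h/∂v = 4v + 4s - 1 = 0 and ∂h/∂s = 4v - 4s - 3 = 0, so (v, s) = (1/2, -1/4).
The Hessian has h_{vv} = 4, h_{ss} = -4, h_{vs} = 4, giving D = -32 < 0, so the point is a saddle point.
h(1/2, -1/4) = -63/8.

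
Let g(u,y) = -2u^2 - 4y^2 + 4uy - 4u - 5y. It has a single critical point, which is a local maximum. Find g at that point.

∂g/∂u = -4u + 4y - 4 = 0 and ∂g/∂y = 4u - 8y - 5 = 0, so (u, y) = (-13/4, -9/4).
The Hessian has g_{uu} = -4, g_{yy} = -8, g_{uy} = 4, giving D = 16 > 0 with g_{uu} < 0, so the point is a local maximum.
g(-13/4, -9/4) = 97/8.

97/8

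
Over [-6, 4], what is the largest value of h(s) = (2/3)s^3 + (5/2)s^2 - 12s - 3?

127/3

The derivative is 2s^2 + 5s - 12, which vanishes at s = -4 and s = 3/2.
Candidates: h(-6) = 15,  h(-4) = 127/3,  h(3/2) = -105/8,  h(4) = 95/3.
The maximum over the interval is 127/3, attained at s = -4.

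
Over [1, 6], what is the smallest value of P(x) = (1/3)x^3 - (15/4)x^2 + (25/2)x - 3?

P'(x) = x^2 - (15/2)x + 25/2, which vanishes at x = 5/2 and x = 5.
Evaluating at the critical points and endpoints: P(1) = 73/12,  P(5/2) = 481/48,  P(5) = 89/12,  P(6) = 9.
The minimum over the interval is 73/12, attained at x = 1.

73/12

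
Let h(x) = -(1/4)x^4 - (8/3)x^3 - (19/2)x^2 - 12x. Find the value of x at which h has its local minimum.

Critical points: h'(x) = -x^3 - 8x^2 - 19x - 12 vanishes at x = -4, -3, -1.
h''(x) = -3x^2 - 16x - 19. h''(-4) = -3 < 0 ⇒ local maximum; h''(-3) = 2 > 0 ⇒ local minimum; h''(-1) = -6 < 0 ⇒ local maximum.
The local minimum is h(-3) = 9/4.

-3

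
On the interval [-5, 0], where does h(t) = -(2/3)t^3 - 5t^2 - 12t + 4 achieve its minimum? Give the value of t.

h'(t) = -2t^2 - 10t - 12, which vanishes at t = -3 and t = -2.
Compare values at every candidate in [-5, 0]: h(-5) = 67/3; h(-3) = 13; h(-2) = 40/3; h(0) = 4.
So the minimum is h(0) = 4.

0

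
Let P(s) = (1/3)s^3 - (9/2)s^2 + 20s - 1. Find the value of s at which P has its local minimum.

Critical points: P'(s) = s^2 - 9s + 20 vanishes at s = 4, 5.
Since P''(s) = 2s - 9, we get P''(4) = -1 < 0 ⇒ local maximum; P''(5) = 1 > 0 ⇒ local minimum.
So the local minimum value is P(5) = 169/6.

5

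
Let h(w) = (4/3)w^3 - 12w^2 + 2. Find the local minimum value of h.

-142

Critical points: h'(w) = 4w^2 - 24w vanishes at w = 0, 6.
Since h''(w) = 8w - 24, we get h''(0) = -24 < 0 ⇒ local maximum; h''(6) = 24 > 0 ⇒ local minimum.
So the local minimum value is h(6) = -142.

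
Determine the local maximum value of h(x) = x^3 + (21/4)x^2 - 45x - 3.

Critical points: h'(x) = 3x^2 + (21/2)x - 45 vanishes at x = -6, 5/2.
Since h''(x) = 6x + 21/2, we get h''(-6) = -51/2 < 0 ⇒ local maximum; h''(5/2) = 51/2 > 0 ⇒ local minimum.
Thus h has its local maximum at x = -6, with value 240.

240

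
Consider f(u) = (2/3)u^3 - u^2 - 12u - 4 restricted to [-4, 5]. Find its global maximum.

f'(u) = 2u^2 - 2u - 12, which vanishes at u = -2 and u = 3.
Compare values at every candidate in [-4, 5]: f(-4) = -44/3,  f(-2) = 32/3,  f(3) = -31,  f(5) = -17/3.
The maximum over the interval is 32/3, attained at u = -2.

32/3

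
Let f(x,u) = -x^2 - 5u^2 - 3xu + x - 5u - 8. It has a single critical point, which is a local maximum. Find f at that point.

∂f/∂x = -2x - 3u + 1 = 0 and ∂f/∂u = -3x - 10u - 5 = 0, so (x, u) = (25/11, -13/11).
The Hessian has f_{xx} = -2, f_{uu} = -10, f_{xu} = -3, giving D = 11 > 0 with f_{xx} < 0, so the point is a local maximum.
f(25/11, -13/11) = -43/11.

-43/11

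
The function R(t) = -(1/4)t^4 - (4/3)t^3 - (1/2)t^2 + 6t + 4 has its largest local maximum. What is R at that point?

95/12

R'(t) = -t^3 - 4t^2 - t + 6. Setting R'(t) = 0 gives t ∈ {-3, -2, 1}.
Second-derivative test with R''(t) = -3t^2 - 8t - 1: R''(-3) = -4 < 0 ⇒ local maximum; R''(-2) = 3 > 0 ⇒ local minimum; R''(1) = -12 < 0 ⇒ local maximum.
Thus R has its largest local maximum at t = 1, with value 95/12.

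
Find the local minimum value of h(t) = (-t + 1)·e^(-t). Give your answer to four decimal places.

-0.1353

h'(t) = (-1)·e^(-t) + (-t + 1)·(-1)·e^(-t) = (t - 2)·e^(-t). Since e^(-t) > 0, the only critical point is t = 2.
h''(2) has the same sign as 1 > 0, so this is a local minimum.
h(2) = (-1)·e^(-2) ≈ -0.1353.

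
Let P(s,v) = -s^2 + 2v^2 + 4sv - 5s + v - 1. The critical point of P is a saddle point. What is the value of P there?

∂P/∂s = -2s + 4v - 5 = 0 and ∂P/∂v = 4s + 4v + 1 = 0, so (s, v) = (-1, 3/4).
The Hessian has P_{ss} = -2, P_{vv} = 4, P_{sv} = 4, giving D = -24 < 0, so the point is a saddle point.
P(-1, 3/4) = 15/8.

15/8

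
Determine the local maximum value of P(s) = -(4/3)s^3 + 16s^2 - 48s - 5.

-5

Critical points: P'(s) = -4s^2 + 32s - 48 vanishes at s = 2, 6.
P''(s) = -8s + 32. P''(2) = 16 > 0 ⇒ local minimum; P''(6) = -16 < 0 ⇒ local maximum.
So the local maximum value is P(6) = -5.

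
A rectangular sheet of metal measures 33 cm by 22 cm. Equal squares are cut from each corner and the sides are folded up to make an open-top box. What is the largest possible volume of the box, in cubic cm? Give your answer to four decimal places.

1405.9431

With cut size x, the volume is V(x) = x(33 − 2x)(22 − 2x) for 0 < x < 11.
V'(x) = 12x^2 − 220x + 726. Setting V'(x) = 0 gives x ≈ 4.3161 (the root in (0, 11)).
V''(x) = 24x − 220 is negative there, so this is the maximum; V ≈ 1405.9431.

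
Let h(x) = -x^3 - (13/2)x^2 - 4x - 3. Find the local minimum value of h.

Critical points: h'(x) = -3x^2 - 13x - 4 vanishes at x = -4, -1/3.
h''(x) = -6x - 13. h''(-4) = 11 > 0 ⇒ local minimum; h''(-1/3) = -11 < 0 ⇒ local maximum.
The local minimum is h(-4) = -27.

-27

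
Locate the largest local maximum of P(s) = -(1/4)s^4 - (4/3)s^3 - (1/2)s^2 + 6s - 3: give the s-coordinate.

Critical points: P'(s) = -s^3 - 4s^2 - s + 6 vanishes at s = -3, -2, 1.
P''(s) = -3s^2 - 8s - 1. P''(-3) = -4 < 0 ⇒ local maximum; P''(-2) = 3 > 0 ⇒ local minimum; P''(1) = -12 < 0 ⇒ local maximum.
Thus P has its largest local maximum at s = 1, with value 11/12.

1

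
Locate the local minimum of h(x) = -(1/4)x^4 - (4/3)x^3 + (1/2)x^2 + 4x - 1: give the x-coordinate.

h'(x) = -x^3 - 4x^2 + x + 4. Setting h'(x) = 0 gives x ∈ {-4, -1, 1}.
Second-derivative test with h''(x) = -3x^2 - 8x + 1: h''(-4) = -15 < 0 ⇒ local maximum; h''(-1) = 6 > 0 ⇒ local minimum; h''(1) = -10 < 0 ⇒ local maximum.
The local minimum is h(-1) = -41/12.

-1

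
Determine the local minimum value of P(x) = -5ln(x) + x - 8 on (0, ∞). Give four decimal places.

P'(x) = -5/x + 1 = 0 gives x = 5.
P''(x) = 5/x², which is positive for x > 0, so this is a local minimum.
P(5) = -5·ln(5) + 5 - 8 ≈ -11.0472.

-11.0472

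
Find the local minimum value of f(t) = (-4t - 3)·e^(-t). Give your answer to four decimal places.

f'(t) = (-4)·e^(-t) + (-4t - 3)·(-1)·e^(-t) = (4t - 1)·e^(-t). Since e^(-t) > 0, the only critical point is t = 1/4.
f''(1/4) has the same sign as 4 > 0, so this is a local minimum.
f(1/4) = (-4)·e^(-1/4) ≈ -3.1152.

-3.1152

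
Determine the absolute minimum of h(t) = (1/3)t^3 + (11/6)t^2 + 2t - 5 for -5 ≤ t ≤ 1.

-65/6

The derivative is t^2 + (11/3)t + 2, which vanishes at t = -3 and t = -2/3.
Evaluating at the critical points and endpoints: h(-5) = -65/6,  h(-3) = -7/2,  h(-2/3) = -455/81,  h(1) = -5/6.
So the minimum is h(-5) = -65/6.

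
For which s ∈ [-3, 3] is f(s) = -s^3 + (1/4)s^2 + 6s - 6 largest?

The derivative is -3s^2 + (1/2)s + 6, which vanishes at s = -4/3 and s = 3/2.
Compare values at every candidate in [-3, 3]: f(-3) = 21/4, f(-4/3) = -302/27, f(3/2) = 3/16, f(3) = -51/4.
So the maximum is f(-3) = 21/4.

-3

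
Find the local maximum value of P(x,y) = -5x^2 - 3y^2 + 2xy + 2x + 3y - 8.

∂P/∂x = -10x + 2y + 2 = 0 and ∂P/∂y = 2x - 6y + 3 = 0, so (x, y) = (9/28, 17/28).
The Hessian has P_{xx} = -10, P_{yy} = -6, P_{xy} = 2, giving D = 56 > 0 with P_{xx} < 0, so the point is a local maximum.
P(9/28, 17/28) = -379/56.

-379/56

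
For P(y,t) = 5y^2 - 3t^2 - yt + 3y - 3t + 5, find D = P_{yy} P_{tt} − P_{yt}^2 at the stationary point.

-61

∂P/∂y = 10y - t + 3 = 0 and ∂P/∂t = -y - 6t - 3 = 0, so (y, t) = (-21/61, -27/61).
The Hessian has P_{yy} = 10, P_{tt} = -6, P_{yt} = -1, giving D = -61 < 0, so the point is a saddle point.
D = (10)·(-6) − (-1)^2 = -61.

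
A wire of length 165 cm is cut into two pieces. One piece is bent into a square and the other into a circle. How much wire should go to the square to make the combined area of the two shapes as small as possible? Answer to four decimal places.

92.4164

Let x be the length used for the square. Square side x/4; circle radius (165−x)/(2π).
A(x) = (x/4)² + π·((165−x)/(2π))² = x²/16 + (165−x)²/(4π) for 0 ≤ x ≤ 165. A'(x) = x/8 − (165−x)/(2π) = 0 gives x = 4·165/(π+4) ≈ 92.4164.
A'' = 1/8 + 1/(2π) > 0, so this gives the minimum combined area; x ≈ 92.4164 cm to the square.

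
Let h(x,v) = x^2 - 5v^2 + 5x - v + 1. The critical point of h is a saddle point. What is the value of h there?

-26/5

∂h/∂x = 2x + 5 = 0 and ∂h/∂v = -10v - 1 = 0, so (x, v) = (-5/2, -1/10).
The Hessian has h_{xx} = 2, h_{vv} = -10, h_{xv} = 0, giving D = -20 < 0, so the point is a saddle point.
h(-5/2, -1/10) = -26/5.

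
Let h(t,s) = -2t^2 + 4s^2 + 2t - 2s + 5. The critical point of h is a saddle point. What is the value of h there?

∂h/∂t = -4t + 2 = 0 and ∂h/∂s = 8s - 2 = 0, so (t, s) = (1/2, 1/4).
The Hessian has h_{tt} = -4, h_{ss} = 8, h_{ts} = 0, giving D = -32 < 0, so the point is a saddle point.
h(1/2, 1/4) = 21/4.

21/4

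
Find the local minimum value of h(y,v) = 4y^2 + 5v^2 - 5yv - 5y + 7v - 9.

-641/55

∂h/∂y = 8y - 5v - 5 = 0 and ∂h/∂v = -5y + 10v + 7 = 0, so (y, v) = (3/11, -31/55).
The Hessian has h_{yy} = 8, h_{vv} = 10, h_{yv} = -5, giving D = 55 > 0 with h_{yy} > 0, so the point is a local minimum.
h(3/11, -31/55) = -641/55.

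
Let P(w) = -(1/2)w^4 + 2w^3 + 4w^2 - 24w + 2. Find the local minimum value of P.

-22

P'(w) = -2w^3 + 6w^2 + 8w - 24. Setting P'(w) = 0 gives w ∈ {-2, 2, 3}.
P''(w) = -6w^2 + 12w + 8. P''(-2) = -40 < 0 ⇒ local maximum; P''(2) = 8 > 0 ⇒ local minimum; P''(3) = -10 < 0 ⇒ local maximum.
The local minimum is P(2) = -22.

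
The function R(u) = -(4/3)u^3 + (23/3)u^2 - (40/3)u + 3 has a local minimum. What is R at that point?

Critical points: R'(u) = -4u^2 + (46/3)u - 40/3 vanishes at u = 4/3, 5/2.
R''(u) = -8u + 46/3. R''(4/3) = 14/3 > 0 ⇒ local minimum; R''(5/2) = -14/3 < 0 ⇒ local maximum.
Thus R has its local minimum at u = 4/3, with value -349/81.

-349/81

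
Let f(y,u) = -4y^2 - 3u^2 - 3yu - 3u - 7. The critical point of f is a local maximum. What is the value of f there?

∂f/∂y = -8y - 3u = 0 and ∂f/∂u = -3y - 6u - 3 = 0, so (y, u) = (3/13, -8/13).
The Hessian has f_{yy} = -8, f_{uu} = -6, f_{yu} = -3, giving D = 39 > 0 with f_{yy} < 0, so the point is a local maximum.
f(3/13, -8/13) = -79/13.

-79/13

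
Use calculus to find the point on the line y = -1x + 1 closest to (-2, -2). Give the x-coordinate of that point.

Minimize D(x)^2 = (x + 2)^2 + (-x + 3)^2.
d/dx[D^2] = 2(x + 2) + 2·(-1)·(-x + 3) = 0 ⇒ x = 1/2.
Then y = 1/2 and the distance is √(25/2) ≈ 3.5355.

1/2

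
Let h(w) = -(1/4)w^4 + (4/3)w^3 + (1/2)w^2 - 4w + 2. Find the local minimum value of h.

h'(w) = -w^3 + 4w^2 + w - 4. Setting h'(w) = 0 gives w ∈ {-1, 1, 4}.
Since h''(w) = -3w^2 + 8w + 1, we get h''(-1) = -10 < 0 ⇒ local maximum; h''(1) = 6 > 0 ⇒ local minimum; h''(4) = -15 < 0 ⇒ local maximum.
The local minimum is h(1) = -5/12.

-5/12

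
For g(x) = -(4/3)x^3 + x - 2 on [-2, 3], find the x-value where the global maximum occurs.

The derivative is -4x^2 + 1, which vanishes at x = -1/2 and x = 1/2.
Candidates: g(-2) = 20/3, g(-1/2) = -7/3, g(1/2) = -5/3, g(3) = -35.
So the maximum is g(-2) = 20/3.

-2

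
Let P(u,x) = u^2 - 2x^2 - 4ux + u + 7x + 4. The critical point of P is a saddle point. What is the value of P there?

57/8

∂P/∂u = 2u - 4x + 1 = 0 and ∂P/∂x = -4u - 4x + 7 = 0, so (u, x) = (1, 3/4).
The Hessian has P_{uu} = 2, P_{xx} = -4, P_{ux} = -4, giving D = -24 < 0, so the point is a saddle point.
P(1, 3/4) = 57/8.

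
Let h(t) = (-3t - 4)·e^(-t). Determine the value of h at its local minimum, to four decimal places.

-4.1868

h'(t) = (-3)·e^(-t) + (-3t - 4)·(-1)·e^(-t) = (3t + 1)·e^(-t). Since e^(-t) > 0, the only critical point is t = -1/3.
h''(-1/3) has the same sign as 3 > 0, so this is a local minimum.
h(-1/3) = (-3)·e^(1/3) ≈ -4.1868.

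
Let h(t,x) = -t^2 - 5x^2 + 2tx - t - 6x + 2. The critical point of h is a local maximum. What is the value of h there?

∂h/∂t = -2t + 2x - 1 = 0 and ∂h/∂x = 2t - 10x - 6 = 0, so (t, x) = (-11/8, -7/8).
The Hessian has h_{tt} = -2, h_{xx} = -10, h_{tx} = 2, giving D = 16 > 0 with h_{tt} < 0, so the point is a local maximum.
h(-11/8, -7/8) = 85/16.

85/16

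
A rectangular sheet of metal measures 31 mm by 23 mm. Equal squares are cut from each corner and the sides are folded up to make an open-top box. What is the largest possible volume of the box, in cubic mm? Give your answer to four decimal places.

1387.1725

With cut size x, the volume is V(x) = x(31 − 2x)(23 − 2x) for 0 < x < 11.5.
V'(x) = 12x^2 − 216x + 713. Setting V'(x) = 0 gives x ≈ 4.3542 (the root in (0, 11.5)).
V''(x) = 24x − 216 is negative there, so this is the maximum; V ≈ 1387.1725.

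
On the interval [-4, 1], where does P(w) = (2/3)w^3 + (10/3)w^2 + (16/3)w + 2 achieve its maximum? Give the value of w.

1

Differentiating, P'(w) = 2w^2 + (20/3)w + 16/3; which vanishes at w = -2 and w = -4/3.
Compare values at every candidate in [-4, 1]: P(-4) = -26/3,  P(-2) = -2/3,  P(-4/3) = -62/81,  P(1) = 34/3.
So the maximum is P(1) = 34/3.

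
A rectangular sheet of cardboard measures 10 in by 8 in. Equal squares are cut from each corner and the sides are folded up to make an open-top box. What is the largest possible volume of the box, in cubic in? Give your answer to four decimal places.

52.5138

With cut size x, the volume is V(x) = x(10 − 2x)(8 − 2x) for 0 < x < 4.
V'(x) = 12x^2 − 72x + 80. Setting V'(x) = 0 gives x ≈ 1.4725 (the root in (0, 4)).
V''(x) = 24x − 72 is negative there, so this is the maximum; V ≈ 52.5138.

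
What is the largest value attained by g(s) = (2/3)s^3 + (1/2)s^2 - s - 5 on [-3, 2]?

Differentiating, g'(s) = 2s^2 + s - 1; which vanishes at s = -1 and s = 1/2.
Candidates: g(-3) = -31/2; g(-1) = -25/6; g(1/2) = -127/24; g(2) = 1/3.
Hence the absolute maximum is 1/3 at s = 2.

1/3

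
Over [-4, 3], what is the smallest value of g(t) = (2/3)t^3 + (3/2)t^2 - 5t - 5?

Differentiating, g'(t) = 2t^2 + 3t - 5; which vanishes at t = -5/2 and t = 1.
Candidates: g(-4) = -11/3, g(-5/2) = 155/24, g(1) = -47/6, g(3) = 23/2.
So the minimum is g(1) = -47/6.

-47/6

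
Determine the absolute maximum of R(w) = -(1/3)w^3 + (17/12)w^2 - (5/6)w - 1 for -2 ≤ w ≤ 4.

9

R'(w) = -w^2 + (17/6)w - 5/6, which vanishes at w = 1/3 and w = 5/2.
Evaluating at the critical points and endpoints: R(-2) = 9; R(1/3) = -367/324; R(5/2) = 9/16; R(4) = -3.
So the maximum is R(-2) = 9.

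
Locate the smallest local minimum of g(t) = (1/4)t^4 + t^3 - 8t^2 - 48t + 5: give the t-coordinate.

4

g'(t) = t^3 + 3t^2 - 16t - 48 = 0 at t = -4, -3, 4.
Second-derivative test with g''(t) = 3t^2 + 6t - 16: g''(-4) = 8 > 0 ⇒ local minimum; g''(-3) = -7 < 0 ⇒ local maximum; g''(4) = 56 > 0 ⇒ local minimum.
So the smallest local minimum value is g(4) = -187.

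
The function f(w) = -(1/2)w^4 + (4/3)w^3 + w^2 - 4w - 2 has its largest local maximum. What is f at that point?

f'(w) = -2w^3 + 4w^2 + 2w - 4 = 0 at w = -1, 1, 2.
f''(w) = -6w^2 + 8w + 2. f''(-1) = -12 < 0 ⇒ local maximum; f''(1) = 4 > 0 ⇒ local minimum; f''(2) = -6 < 0 ⇒ local maximum.
The largest local maximum is f(-1) = 7/6.

7/6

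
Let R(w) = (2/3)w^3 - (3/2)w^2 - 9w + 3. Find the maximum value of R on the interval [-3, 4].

Differentiating, R'(w) = 2w^2 - 3w - 9; which vanishes at w = -3/2 and w = 3.
Compare values at every candidate in [-3, 4]: R(-3) = -3/2,  R(-3/2) = 87/8,  R(3) = -39/2,  R(4) = -43/3.
The maximum over the interval is 87/8, attained at w = -3/2.

87/8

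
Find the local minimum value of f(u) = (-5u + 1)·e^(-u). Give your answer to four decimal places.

f'(u) = (-5)·e^(-u) + (-5u + 1)·(-1)·e^(-u) = (5u - 6)·e^(-u). Since e^(-u) > 0, the only critical point is u = 6/5.
f''(6/5) has the same sign as 5 > 0, so this is a local minimum.
f(6/5) = (-5)·e^(-6/5) ≈ -1.5060.

-1.5060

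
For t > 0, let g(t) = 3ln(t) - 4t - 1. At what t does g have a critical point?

3/4

g'(t) = 3/t − 4 = 0 gives t = 3/4.
g''(t) = -3/t², which is negative for t > 0, so this is a local maximum.
g(3/4) = 3·ln(3/4) - 3 - 1 ≈ -4.8630.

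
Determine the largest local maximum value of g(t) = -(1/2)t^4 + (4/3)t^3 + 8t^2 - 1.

g'(t) = -2t^3 + 4t^2 + 16t = 0 at t = -2, 0, 4.
Since g''(t) = -6t^2 + 8t + 16, we get g''(-2) = -24 < 0 ⇒ local maximum; g''(0) = 16 > 0 ⇒ local minimum; g''(4) = -48 < 0 ⇒ local maximum.
The largest local maximum is g(4) = 253/3.

253/3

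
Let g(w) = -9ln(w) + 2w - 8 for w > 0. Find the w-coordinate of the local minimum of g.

g'(w) = -9/w + 2 = 0 gives w = 9/2.
g''(w) = 9/w², which is positive for w > 0, so this is a local minimum.
g(9/2) = -9·ln(9/2) + 9 - 8 ≈ -12.5367.

9/2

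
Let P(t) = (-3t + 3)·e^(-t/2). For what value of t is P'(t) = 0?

3

P'(t) = (-3)·e^(-t/2) + (-3t + 3)·(-1/2)·e^(-t/2) = ((3/2)t - 9/2)·e^(-t/2). Since e^(-t/2) > 0, the only critical point is t = 3.
P''(3) has the same sign as 3/2 > 0, so this is a local minimum.
P(3) = (-6)·e^(-3/2) ≈ -1.3388.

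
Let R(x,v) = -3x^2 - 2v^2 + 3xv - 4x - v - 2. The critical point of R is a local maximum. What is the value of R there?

17/15

∂R/∂x = -6x + 3v - 4 = 0 and ∂R/∂v = 3x - 4v - 1 = 0, so (x, v) = (-19/15, -6/5).
The Hessian has R_{xx} = -6, R_{vv} = -4, R_{xv} = 3, giving D = 15 > 0 with R_{xx} < 0, so the point is a local maximum.
R(-19/15, -6/5) = 17/15.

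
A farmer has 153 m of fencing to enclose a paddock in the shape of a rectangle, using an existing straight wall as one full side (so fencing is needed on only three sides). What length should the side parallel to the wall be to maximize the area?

Let the sides perpendicular to the wall have length x and the parallel side y, so 2x + y = 153 and the area is A = xy = x(153 − 2x).
A'(x) = 153 − 4x = 0 gives x = 153/4, and A''(x) = −4 < 0 confirms a maximum.
Then y = 153 − 2·153/4 = 153/2 and A = 23409/8.

153/2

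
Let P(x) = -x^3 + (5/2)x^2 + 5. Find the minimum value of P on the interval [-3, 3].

1/2

Differentiating, P'(x) = -3x^2 + 5x; which vanishes at x = 0 and x = 5/3.
Evaluating at the critical points and endpoints: P(-3) = 109/2; P(0) = 5; P(5/3) = 395/54; P(3) = 1/2.
The minimum over the interval is 1/2, attained at x = 3.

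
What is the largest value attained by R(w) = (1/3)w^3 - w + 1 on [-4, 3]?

7

The derivative is w^2 - 1, which vanishes at w = -1 and w = 1.
Candidates: R(-4) = -49/3, R(-1) = 5/3, R(1) = 1/3, R(3) = 7.
So the maximum is R(3) = 7.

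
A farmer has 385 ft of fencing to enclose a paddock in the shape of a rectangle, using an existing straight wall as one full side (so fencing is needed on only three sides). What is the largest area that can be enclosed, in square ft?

148225/8

Let the sides perpendicular to the wall have length x and the parallel side y, so 2x + y = 385 and the area is A = xy = x(385 − 2x).
A'(x) = 385 − 4x = 0 gives x = 385/4, and A''(x) = −4 < 0 confirms a maximum.
Then y = 385 − 2·385/4 = 385/2 and A = 148225/8.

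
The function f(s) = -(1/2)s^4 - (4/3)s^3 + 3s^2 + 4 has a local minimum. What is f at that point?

4

f'(s) = -2s^3 - 4s^2 + 6s. Setting f'(s) = 0 gives s ∈ {-3, 0, 1}.
Since f''(s) = -6s^2 - 8s + 6, we get f''(-3) = -24 < 0 ⇒ local maximum; f''(0) = 6 > 0 ⇒ local minimum; f''(1) = -8 < 0 ⇒ local maximum.
The local minimum is f(0) = 4.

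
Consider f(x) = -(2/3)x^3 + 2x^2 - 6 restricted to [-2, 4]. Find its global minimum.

Differentiating, f'(x) = -2x^2 + 4x; which vanishes at x = 0 and x = 2.
Candidates: f(-2) = 22/3,  f(0) = -6,  f(2) = -10/3,  f(4) = -50/3.
So the minimum is f(4) = -50/3.

-50/3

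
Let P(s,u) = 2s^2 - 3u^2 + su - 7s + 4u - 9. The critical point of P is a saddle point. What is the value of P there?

∂P/∂s = 4s + u - 7 = 0 and ∂P/∂u = s - 6u + 4 = 0, so (s, u) = (38/25, 23/25).
The Hessian has P_{ss} = 4, P_{uu} = -6, P_{su} = 1, giving D = -25 < 0, so the point is a saddle point.
P(38/25, 23/25) = -312/25.

-312/25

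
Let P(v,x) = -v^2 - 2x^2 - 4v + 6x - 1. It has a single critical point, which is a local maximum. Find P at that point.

∂P/∂v = -2v - 4 = 0 and ∂P/∂x = -4x + 6 = 0, so (v, x) = (-2, 3/2).
The Hessian has P_{vv} = -2, P_{xx} = -4, P_{vx} = 0, giving D = 8 > 0 with P_{vv} < 0, so the point is a local maximum.
P(-2, 3/2) = 15/2.

15/2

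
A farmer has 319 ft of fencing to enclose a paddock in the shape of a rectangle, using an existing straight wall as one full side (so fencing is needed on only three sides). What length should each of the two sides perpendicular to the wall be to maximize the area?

319/4

Let the sides perpendicular to the wall have length x and the parallel side y, so 2x + y = 319 and the area is A = xy = x(319 − 2x).
A'(x) = 319 − 4x = 0 gives x = 319/4, and A''(x) = −4 < 0 confirms a maximum.
Then y = 319 − 2·319/4 = 319/2 and A = 101761/8.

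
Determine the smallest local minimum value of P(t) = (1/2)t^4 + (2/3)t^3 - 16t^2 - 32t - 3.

-649/3

P'(t) = 2t^3 + 2t^2 - 32t - 32. Setting P'(t) = 0 gives t ∈ {-4, -1, 4}.
P''(t) = 6t^2 + 4t - 32. P''(-4) = 48 > 0 ⇒ local minimum; P''(-1) = -30 < 0 ⇒ local maximum; P''(4) = 80 > 0 ⇒ local minimum.
So the smallest local minimum value is P(4) = -649/3.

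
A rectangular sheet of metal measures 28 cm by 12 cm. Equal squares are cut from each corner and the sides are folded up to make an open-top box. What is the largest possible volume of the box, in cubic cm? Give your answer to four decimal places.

With cut size x, the volume is V(x) = x(28 − 2x)(12 − 2x) for 0 < x < 6.
V'(x) = 12x^2 − 160x + 336. Setting V'(x) = 0 gives x ≈ 2.6115 (the root in (0, 6)).
V''(x) = 24x − 160 is negative there, so this is the maximum; V ≈ 403.1104.

403.1104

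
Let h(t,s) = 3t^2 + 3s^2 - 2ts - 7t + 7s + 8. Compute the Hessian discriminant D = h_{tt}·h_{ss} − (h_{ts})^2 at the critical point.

∂h/∂t = 6t - 2s - 7 = 0 and ∂h/∂s = -2t + 6s + 7 = 0, so (t, s) = (7/8, -7/8).
The Hessian has h_{tt} = 6, h_{ss} = 6, h_{ts} = -2, giving D = 32 > 0 with h_{tt} > 0, so the point is a local minimum.
D = (6)·(6) − (-2)^2 = 32.

32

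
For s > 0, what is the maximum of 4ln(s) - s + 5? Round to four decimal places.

P'(s) = 4/s − 1 = 0 gives s = 4.
P''(s) = -4/s², which is negative for s > 0, so this is a local maximum.
P(4) = 4·ln(4) - 4 + 5 ≈ 6.5452.

6.5452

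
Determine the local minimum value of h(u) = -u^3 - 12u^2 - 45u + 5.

55

h'(u) = -3u^2 - 24u - 45 = 0 at u = -5, -3.
Second-derivative test with h''(u) = -6u - 24: h''(-5) = 6 > 0 ⇒ local minimum; h''(-3) = -6 < 0 ⇒ local maximum.
Thus h has its local minimum at u = -5, with value 55.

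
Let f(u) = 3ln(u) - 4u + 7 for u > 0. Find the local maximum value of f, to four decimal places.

f'(u) = 3/u − 4 = 0 gives u = 3/4.
f''(u) = -3/u², which is negative for u > 0, so this is a local maximum.
f(3/4) = 3·ln(3/4) - 3 + 7 ≈ 3.1370.

3.1370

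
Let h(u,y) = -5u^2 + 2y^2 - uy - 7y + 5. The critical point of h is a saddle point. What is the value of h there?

∂h/∂u = -10u - y = 0 and ∂h/∂y = -u + 4y - 7 = 0, so (u, y) = (-7/41, 70/41).
The Hessian has h_{uu} = -10, h_{yy} = 4, h_{uy} = -1, giving D = -41 < 0, so the point is a saddle point.
h(-7/41, 70/41) = -40/41.

-40/41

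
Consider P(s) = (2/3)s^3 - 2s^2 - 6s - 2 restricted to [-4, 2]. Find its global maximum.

4/3

Differentiating, P'(s) = 2s^2 - 4s - 6; whose only zero in [-4, 2] is s = -1.
Compare values at every candidate in [-4, 2]: P(-4) = -158/3,  P(-1) = 4/3,  P(2) = -50/3.
The maximum over the interval is 4/3, attained at s = -1.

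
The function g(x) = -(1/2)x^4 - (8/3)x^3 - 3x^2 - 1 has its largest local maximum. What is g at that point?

7/2

g'(x) = -2x^3 - 8x^2 - 6x. Setting g'(x) = 0 gives x ∈ {-3, -1, 0}.
Since g''(x) = -6x^2 - 16x - 6, we get g''(-3) = -12 < 0 ⇒ local maximum; g''(-1) = 4 > 0 ⇒ local minimum; g''(0) = -6 < 0 ⇒ local maximum.
So the largest local maximum value is g(-3) = 7/2.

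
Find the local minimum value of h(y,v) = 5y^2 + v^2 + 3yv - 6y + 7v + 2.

∂h/∂y = 10y + 3v - 6 = 0 and ∂h/∂v = 3y + 2v + 7 = 0, so (y, v) = (3, -8).
The Hessian has h_{yy} = 10, h_{vv} = 2, h_{yv} = 3, giving D = 11 > 0 with h_{yy} > 0, so the point is a local minimum.
h(3, -8) = -35.

-35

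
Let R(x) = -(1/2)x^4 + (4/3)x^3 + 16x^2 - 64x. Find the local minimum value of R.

Critical points: R'(x) = -2x^3 + 4x^2 + 32x - 64 vanishes at x = -4, 2, 4.
Since R''(x) = -6x^2 + 8x + 32, we get R''(-4) = -96 < 0 ⇒ local maximum; R''(2) = 24 > 0 ⇒ local minimum; R''(4) = -32 < 0 ⇒ local maximum.
So the local minimum value is R(2) = -184/3.

-184/3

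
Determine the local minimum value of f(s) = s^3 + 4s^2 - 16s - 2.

Critical points: f'(s) = 3s^2 + 8s - 16 vanishes at s = -4, 4/3.
Second-derivative test with f''(s) = 6s + 8: f''(-4) = -16 < 0 ⇒ local maximum; f''(4/3) = 16 > 0 ⇒ local minimum.
The local minimum is f(4/3) = -374/27.

-374/27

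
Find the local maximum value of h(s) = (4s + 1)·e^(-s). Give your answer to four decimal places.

1.8895

By the product rule, h'(s) = (-4s + 3)·e^(-s). Since e^(-s) > 0, the only critical point is s = 3/4.
h''(3/4) has the same sign as -4 < 0, so this is a local maximum.
h(3/4) = (4)·e^(-3/4) ≈ 1.8895.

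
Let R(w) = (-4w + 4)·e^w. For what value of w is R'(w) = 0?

0

By the product rule, R'(w) = (-4w)·e^w. Since e^w > 0, the only critical point is w = 0.
R''(0) has the same sign as -4 < 0, so this is a local maximum.
R(0) = (4)·e^(0) ≈ 4.0000.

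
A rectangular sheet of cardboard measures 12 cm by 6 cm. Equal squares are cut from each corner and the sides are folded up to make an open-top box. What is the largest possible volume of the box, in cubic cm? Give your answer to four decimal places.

41.5692

With cut size x, the volume is V(x) = x(12 − 2x)(6 − 2x) for 0 < x < 3.
V'(x) = 12x^2 − 72x + 72. Setting V'(x) = 0 gives x ≈ 1.2679 (the root in (0, 3)).
V''(x) = 24x − 72 is negative there, so this is the maximum; V ≈ 41.5692.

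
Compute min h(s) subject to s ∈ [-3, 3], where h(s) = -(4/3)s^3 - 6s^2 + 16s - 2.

-68

The derivative is -4s^2 - 12s + 16, whose only zero in [-3, 3] is s = 1.
Candidates: h(-3) = -68, h(1) = 20/3, h(3) = -44.
The minimum over the interval is -68, attained at s = -3.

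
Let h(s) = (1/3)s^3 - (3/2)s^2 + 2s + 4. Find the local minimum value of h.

h'(s) = s^2 - 3s + 2 = 0 at s = 1, 2.
Second-derivative test with h''(s) = 2s - 3: h''(1) = -1 < 0 ⇒ local maximum; h''(2) = 1 > 0 ⇒ local minimum.
Thus h has its local minimum at s = 2, with value 14/3.

14/3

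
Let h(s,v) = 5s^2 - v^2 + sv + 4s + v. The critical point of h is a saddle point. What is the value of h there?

-5/7

∂h/∂s = 10s + v + 4 = 0 and ∂h/∂v = s - 2v + 1 = 0, so (s, v) = (-3/7, 2/7).
The Hessian has h_{ss} = 10, h_{vv} = -2, h_{sv} = 1, giving D = -21 < 0, so the point is a saddle point.
h(-3/7, 2/7) = -5/7.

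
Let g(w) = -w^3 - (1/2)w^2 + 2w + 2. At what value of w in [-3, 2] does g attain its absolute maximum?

The derivative is -3w^2 - w + 2, which vanishes at w = -1 and w = 2/3.
Candidates: g(-3) = 37/2; g(-1) = 1/2; g(2/3) = 76/27; g(2) = -4.
So the maximum is g(-3) = 37/2.

-3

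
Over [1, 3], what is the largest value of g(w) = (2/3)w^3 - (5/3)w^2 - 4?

-1

Differentiating, g'(w) = 2w^2 - (10/3)w; whose only zero in [1, 3] is w = 5/3.
Candidates: g(1) = -5,  g(5/3) = -449/81,  g(3) = -1.
So the maximum is g(3) = -1.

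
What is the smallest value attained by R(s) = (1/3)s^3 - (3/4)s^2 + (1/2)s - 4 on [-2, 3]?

-32/3

The derivative is s^2 - (3/2)s + 1/2, which vanishes at s = 1/2 and s = 1.
Evaluating at the critical points and endpoints: R(-2) = -32/3; R(1/2) = -187/48; R(1) = -47/12; R(3) = -1/4.
So the minimum is R(-2) = -32/3.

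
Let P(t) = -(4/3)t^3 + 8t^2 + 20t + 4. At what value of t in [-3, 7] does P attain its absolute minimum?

The derivative is -4t^2 + 16t + 20, which vanishes at t = -1 and t = 5.
Evaluating at the critical points and endpoints: P(-3) = 52, P(-1) = -20/3, P(5) = 412/3, P(7) = 236/3.
Hence the absolute minimum is -20/3 at t = -1.

-1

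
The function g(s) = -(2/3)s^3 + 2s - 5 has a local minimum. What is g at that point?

-19/3

Critical points: g'(s) = -2s^2 + 2 vanishes at s = -1, 1.
Second-derivative test with g''(s) = -4s: g''(-1) = 4 > 0 ⇒ local minimum; g''(1) = -4 < 0 ⇒ local maximum.
Thus g has its local minimum at s = -1, with value -19/3.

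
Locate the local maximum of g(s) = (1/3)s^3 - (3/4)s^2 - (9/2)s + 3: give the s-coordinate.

-3/2

g'(s) = s^2 - (3/2)s - 9/2. Setting g'(s) = 0 gives s ∈ {-3/2, 3}.
Since g''(s) = 2s - 3/2, we get g''(-3/2) = -9/2 < 0 ⇒ local maximum; g''(3) = 9/2 > 0 ⇒ local minimum.
So the local maximum value is g(-3/2) = 111/16.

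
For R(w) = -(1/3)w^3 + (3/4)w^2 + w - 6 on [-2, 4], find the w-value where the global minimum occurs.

R'(w) = -w^2 + (3/2)w + 1, which vanishes at w = -1/2 and w = 2.
Candidates: R(-2) = -7/3; R(-1/2) = -301/48; R(2) = -11/3; R(4) = -34/3.
The minimum over the interval is -34/3, attained at w = 4.

4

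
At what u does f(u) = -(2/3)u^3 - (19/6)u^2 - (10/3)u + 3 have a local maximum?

-2/3

f'(u) = -2u^2 - (19/3)u - 10/3 = 0 at u = -5/2, -2/3.
Second-derivative test with f''(u) = -4u - 19/3: f''(-5/2) = 11/3 > 0 ⇒ local minimum; f''(-2/3) = -11/3 < 0 ⇒ local maximum.
Thus f has its local maximum at u = -2/3, with value 325/81.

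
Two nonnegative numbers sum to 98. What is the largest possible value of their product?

With x + y = 98, the product is P(x) = x(98 − x).
P'(x) = 98 − 2x = 0 gives x = 49; P'' = −2 < 0, so this is the maximum.
P = 49·49 = 2401.

2401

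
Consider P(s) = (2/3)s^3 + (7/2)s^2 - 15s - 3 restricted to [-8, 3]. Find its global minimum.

-123/8

P'(s) = 2s^2 + 7s - 15, which vanishes at s = -5 and s = 3/2.
Compare values at every candidate in [-8, 3]: P(-8) = -1/3; P(-5) = 457/6; P(3/2) = -123/8; P(3) = 3/2.
The minimum over the interval is -123/8, attained at s = 3/2.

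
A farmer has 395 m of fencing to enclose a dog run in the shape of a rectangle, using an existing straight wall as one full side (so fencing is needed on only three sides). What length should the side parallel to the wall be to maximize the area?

Let the sides perpendicular to the wall have length x and the parallel side y, so 2x + y = 395 and the area is A = xy = x(395 − 2x).
A'(x) = 395 − 4x = 0 gives x = 395/4, and A''(x) = −4 < 0 confirms a maximum.
Then y = 395 − 2·395/4 = 395/2 and A = 156025/8.

395/2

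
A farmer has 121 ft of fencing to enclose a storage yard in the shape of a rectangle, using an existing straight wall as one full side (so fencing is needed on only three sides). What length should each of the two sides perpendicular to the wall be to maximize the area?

Let the sides perpendicular to the wall have length x and the parallel side y, so 2x + y = 121 and the area is A = xy = x(121 − 2x).
A'(x) = 121 − 4x = 0 gives x = 121/4, and A''(x) = −4 < 0 confirms a maximum.
Then y = 121 − 2·121/4 = 121/2 and A = 14641/8.

121/4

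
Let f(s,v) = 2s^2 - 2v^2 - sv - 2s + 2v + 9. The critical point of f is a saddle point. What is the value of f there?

∂f/∂s = 4s - v - 2 = 0 and ∂f/∂v = -s - 4v + 2 = 0, so (s, v) = (10/17, 6/17).
The Hessian has f_{ss} = 4, f_{vv} = -4, f_{sv} = -1, giving D = -17 < 0, so the point is a saddle point.
f(10/17, 6/17) = 149/17.

149/17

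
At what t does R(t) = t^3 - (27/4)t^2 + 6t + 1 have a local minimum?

R'(t) = 3t^2 - (27/2)t + 6 = 0 at t = 1/2, 4.
Since R''(t) = 6t - 27/2, we get R''(1/2) = -21/2 < 0 ⇒ local maximum; R''(4) = 21/2 > 0 ⇒ local minimum.
The local minimum is R(4) = -19.

4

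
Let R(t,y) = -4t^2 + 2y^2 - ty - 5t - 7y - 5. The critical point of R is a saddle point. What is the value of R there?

∂R/∂t = -8t - y - 5 = 0 and ∂R/∂y = -t + 4y - 7 = 0, so (t, y) = (-9/11, 17/11).
The Hessian has R_{tt} = -8, R_{yy} = 4, R_{ty} = -1, giving D = -33 < 0, so the point is a saddle point.
R(-9/11, 17/11) = -92/11.

-92/11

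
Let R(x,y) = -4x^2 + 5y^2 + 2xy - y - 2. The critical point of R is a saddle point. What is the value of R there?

-43/21

∂R/∂x = -8x + 2y = 0 and ∂R/∂y = 2x + 10y - 1 = 0, so (x, y) = (1/42, 2/21).
The Hessian has R_{xx} = -8, R_{yy} = 10, R_{xy} = 2, giving D = -84 < 0, so the point is a saddle point.
R(1/42, 2/21) = -43/21.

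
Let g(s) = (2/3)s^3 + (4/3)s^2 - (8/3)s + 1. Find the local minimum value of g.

g'(s) = 2s^2 + (8/3)s - 8/3 = 0 at s = -2, 2/3.
Second-derivative test with g''(s) = 4s + 8/3: g''(-2) = -16/3 < 0 ⇒ local maximum; g''(2/3) = 16/3 > 0 ⇒ local minimum.
So the local minimum value is g(2/3) = 1/81.

1/81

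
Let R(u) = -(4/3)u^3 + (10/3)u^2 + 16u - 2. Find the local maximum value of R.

R'(u) = -4u^2 + (20/3)u + 16. Setting R'(u) = 0 gives u ∈ {-4/3, 3}.
Since R''(u) = -8u + 20/3, we get R''(-4/3) = 52/3 > 0 ⇒ local minimum; R''(3) = -52/3 < 0 ⇒ local maximum.
The local maximum is R(3) = 40.

40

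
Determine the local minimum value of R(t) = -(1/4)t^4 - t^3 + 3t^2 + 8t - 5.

-37/4

R'(t) = -t^3 - 3t^2 + 6t + 8 = 0 at t = -4, -1, 2.
Second-derivative test with R''(t) = -3t^2 - 6t + 6: R''(-4) = -18 < 0 ⇒ local maximum; R''(-1) = 9 > 0 ⇒ local minimum; R''(2) = -18 < 0 ⇒ local maximum.
Thus R has its local minimum at t = -1, with value -37/4.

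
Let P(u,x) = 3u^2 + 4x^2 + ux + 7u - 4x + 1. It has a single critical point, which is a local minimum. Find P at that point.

∂P/∂u = 6u + x + 7 = 0 and ∂P/∂x = u + 8x - 4 = 0, so (u, x) = (-60/47, 31/47).
The Hessian has P_{uu} = 6, P_{xx} = 8, P_{ux} = 1, giving D = 47 > 0 with P_{uu} > 0, so the point is a local minimum.
P(-60/47, 31/47) = -225/47.

-225/47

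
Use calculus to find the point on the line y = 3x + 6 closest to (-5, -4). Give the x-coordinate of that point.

-7/2

Minimize D(x)^2 = (x + 5)^2 + (3x + 10)^2.
d/dx[D^2] = 2(x + 5) + 2·3·(3x + 10) = 0 ⇒ x = -7/2.
Then y = -9/2 and the distance is √(5/2) ≈ 1.5811.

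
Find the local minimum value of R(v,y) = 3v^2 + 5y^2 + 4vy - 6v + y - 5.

∂R/∂v = 6v + 4y - 6 = 0 and ∂R/∂y = 4v + 10y + 1 = 0, so (v, y) = (16/11, -15/22).
The Hessian has R_{vv} = 6, R_{yy} = 10, R_{vy} = 4, giving D = 44 > 0 with R_{vv} > 0, so the point is a local minimum.
R(16/11, -15/22) = -427/44.

-427/44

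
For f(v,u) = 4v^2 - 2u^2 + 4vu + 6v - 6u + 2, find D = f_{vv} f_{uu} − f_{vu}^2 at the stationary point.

∂f/∂v = 8v + 4u + 6 = 0 and ∂f/∂u = 4v - 4u - 6 = 0, so (v, u) = (0, -3/2).
The Hessian has f_{vv} = 8, f_{uu} = -4, f_{vu} = 4, giving D = -48 < 0, so the point is a saddle point.
D = (8)·(-4) − (4)^2 = -48.

-48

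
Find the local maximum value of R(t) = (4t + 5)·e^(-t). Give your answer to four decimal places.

By the product rule, R'(t) = (-4t - 1)·e^(-t). Since e^(-t) > 0, the only critical point is t = -1/4.
R''(-1/4) has the same sign as -4 < 0, so this is a local maximum.
R(-1/4) = (4)·e^(1/4) ≈ 5.1361.

5.1361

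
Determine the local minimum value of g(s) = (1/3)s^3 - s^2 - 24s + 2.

g'(s) = s^2 - 2s - 24 = 0 at s = -4, 6.
Second-derivative test with g''(s) = 2s - 2: g''(-4) = -10 < 0 ⇒ local maximum; g''(6) = 10 > 0 ⇒ local minimum.
So the local minimum value is g(6) = -106.

-106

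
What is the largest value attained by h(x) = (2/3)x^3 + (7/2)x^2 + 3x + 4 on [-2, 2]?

h'(x) = 2x^2 + 7x + 3, whose only zero in [-2, 2] is x = -1/2.
Compare values at every candidate in [-2, 2]: h(-2) = 20/3; h(-1/2) = 79/24; h(2) = 88/3.
Hence the absolute maximum is 88/3 at x = 2.

88/3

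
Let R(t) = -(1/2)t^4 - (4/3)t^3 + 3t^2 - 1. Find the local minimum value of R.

R'(t) = -2t^3 - 4t^2 + 6t. Setting R'(t) = 0 gives t ∈ {-3, 0, 1}.
Second-derivative test with R''(t) = -6t^2 - 8t + 6: R''(-3) = -24 < 0 ⇒ local maximum; R''(0) = 6 > 0 ⇒ local minimum; R''(1) = -8 < 0 ⇒ local maximum.
Thus R has its local minimum at t = 0, with value -1.

-1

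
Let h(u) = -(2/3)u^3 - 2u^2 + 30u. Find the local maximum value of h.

54

Critical points: h'(u) = -2u^2 - 4u + 30 vanishes at u = -5, 3.
Since h''(u) = -4u - 4, we get h''(-5) = 16 > 0 ⇒ local minimum; h''(3) = -16 < 0 ⇒ local maximum.
The local maximum is h(3) = 54.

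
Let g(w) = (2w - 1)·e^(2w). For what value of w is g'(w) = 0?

0

g'(w) = 2·e^(2w) + (2w - 1)·2·e^(2w) = (4w)·e^(2w). Since e^(2w) > 0, the only critical point is w = 0.
g''(0) has the same sign as 4 > 0, so this is a local minimum.
g(0) = (-1)·e^(0) ≈ -1.0000.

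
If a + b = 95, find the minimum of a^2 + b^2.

With a + b = 95, a^2 + b^2 = a^2 + (95 − a)^2.
The derivative 2a − 2(95 − a) = 4a − 190 vanishes at a = 95/2; second derivative 4 > 0, a minimum.
The minimum is 2·(95/2)^2 = 9025/2.

9025/2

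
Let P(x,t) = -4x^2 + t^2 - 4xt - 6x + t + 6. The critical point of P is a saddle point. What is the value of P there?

25/4

∂P/∂x = -8x - 4t - 6 = 0 and ∂P/∂t = -4x + 2t + 1 = 0, so (x, t) = (-1/4, -1).
The Hessian has P_{xx} = -8, P_{tt} = 2, P_{xt} = -4, giving D = -32 < 0, so the point is a saddle point.
P(-1/4, -1) = 25/4.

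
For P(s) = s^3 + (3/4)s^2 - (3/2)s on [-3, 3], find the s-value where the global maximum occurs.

Differentiating, P'(s) = 3s^2 + (3/2)s - 3/2; which vanishes at s = -1 and s = 1/2.
Candidates: P(-3) = -63/4, P(-1) = 5/4, P(1/2) = -7/16, P(3) = 117/4.
Hence the absolute maximum is 117/4 at s = 3.

3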